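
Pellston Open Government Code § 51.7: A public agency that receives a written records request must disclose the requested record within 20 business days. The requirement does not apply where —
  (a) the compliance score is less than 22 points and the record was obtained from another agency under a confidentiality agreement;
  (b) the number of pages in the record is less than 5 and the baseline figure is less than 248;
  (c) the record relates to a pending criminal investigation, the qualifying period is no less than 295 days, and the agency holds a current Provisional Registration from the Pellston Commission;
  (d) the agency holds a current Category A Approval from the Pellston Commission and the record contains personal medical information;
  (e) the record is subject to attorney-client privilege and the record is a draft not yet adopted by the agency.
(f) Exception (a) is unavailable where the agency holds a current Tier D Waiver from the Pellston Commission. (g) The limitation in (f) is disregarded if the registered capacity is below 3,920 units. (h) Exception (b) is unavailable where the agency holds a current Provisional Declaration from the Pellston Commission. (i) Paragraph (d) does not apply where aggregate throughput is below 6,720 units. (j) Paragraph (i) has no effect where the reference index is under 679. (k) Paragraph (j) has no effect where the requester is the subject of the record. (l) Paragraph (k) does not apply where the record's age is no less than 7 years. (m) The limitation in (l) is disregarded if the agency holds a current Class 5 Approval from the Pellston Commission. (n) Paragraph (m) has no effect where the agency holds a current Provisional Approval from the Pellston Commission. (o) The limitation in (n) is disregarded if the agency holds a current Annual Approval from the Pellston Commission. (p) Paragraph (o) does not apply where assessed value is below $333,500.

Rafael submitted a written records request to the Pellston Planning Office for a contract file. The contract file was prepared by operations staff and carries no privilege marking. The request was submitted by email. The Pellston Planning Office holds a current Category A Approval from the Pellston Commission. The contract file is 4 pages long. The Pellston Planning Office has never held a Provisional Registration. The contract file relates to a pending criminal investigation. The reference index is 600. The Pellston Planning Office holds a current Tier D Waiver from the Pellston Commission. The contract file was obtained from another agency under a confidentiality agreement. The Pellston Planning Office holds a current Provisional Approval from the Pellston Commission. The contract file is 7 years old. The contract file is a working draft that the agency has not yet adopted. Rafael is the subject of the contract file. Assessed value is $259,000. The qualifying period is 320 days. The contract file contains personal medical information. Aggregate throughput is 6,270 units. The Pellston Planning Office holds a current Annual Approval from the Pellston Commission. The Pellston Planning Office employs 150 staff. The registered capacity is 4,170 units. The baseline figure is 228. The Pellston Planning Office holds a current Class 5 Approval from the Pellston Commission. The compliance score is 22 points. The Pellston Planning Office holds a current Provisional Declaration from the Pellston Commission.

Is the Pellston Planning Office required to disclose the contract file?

No — exception (d) applies; the Pellston Planning Office is not required to disclose the contract file.

Exception (a) fails — the compliance score is 22 points, not less than 22 points.
All of (b)'s requirements are met (the number of pages in the record is 4, less than the 5 limit; the baseline figure is 228, less than the 248 limit). However, paragraph (h) must be considered: (h) operates against (b): a current Provisional Declaration is held. Exception (b) does not apply.
Exception (c) does not apply: there is no Provisional Registration in force.
Exception (d)'s conditions are all satisfied: a current Category A Approval is held; the contract file contains personal medical information. As to paragraphs (i)–(p): (i) would limit (d) — aggregate throughput is 6,270 units, below the 6,720 units limit — but (j) sets (i) aside: (j) is triggered — the reference index is 600, under the 679 limit. (k) would limit (j) — Rafael is the subject of the contract file — but (l) sets (k) aside: (l) operates against (k): the record's age is 7 years, meeting the 7 years threshold. (m) operates (a current Class 5 Approval is held), but is itself disapplied by (n): (n) applies — a current Provisional Approval is held. (o) is triggered (a current Annual Approval is held), but yields to (p): (p) is engaged — assessed value is $259,000, below the $333,500 limit. So (d) applies.
Exception (e) fails — the contract file carries no privilege marking.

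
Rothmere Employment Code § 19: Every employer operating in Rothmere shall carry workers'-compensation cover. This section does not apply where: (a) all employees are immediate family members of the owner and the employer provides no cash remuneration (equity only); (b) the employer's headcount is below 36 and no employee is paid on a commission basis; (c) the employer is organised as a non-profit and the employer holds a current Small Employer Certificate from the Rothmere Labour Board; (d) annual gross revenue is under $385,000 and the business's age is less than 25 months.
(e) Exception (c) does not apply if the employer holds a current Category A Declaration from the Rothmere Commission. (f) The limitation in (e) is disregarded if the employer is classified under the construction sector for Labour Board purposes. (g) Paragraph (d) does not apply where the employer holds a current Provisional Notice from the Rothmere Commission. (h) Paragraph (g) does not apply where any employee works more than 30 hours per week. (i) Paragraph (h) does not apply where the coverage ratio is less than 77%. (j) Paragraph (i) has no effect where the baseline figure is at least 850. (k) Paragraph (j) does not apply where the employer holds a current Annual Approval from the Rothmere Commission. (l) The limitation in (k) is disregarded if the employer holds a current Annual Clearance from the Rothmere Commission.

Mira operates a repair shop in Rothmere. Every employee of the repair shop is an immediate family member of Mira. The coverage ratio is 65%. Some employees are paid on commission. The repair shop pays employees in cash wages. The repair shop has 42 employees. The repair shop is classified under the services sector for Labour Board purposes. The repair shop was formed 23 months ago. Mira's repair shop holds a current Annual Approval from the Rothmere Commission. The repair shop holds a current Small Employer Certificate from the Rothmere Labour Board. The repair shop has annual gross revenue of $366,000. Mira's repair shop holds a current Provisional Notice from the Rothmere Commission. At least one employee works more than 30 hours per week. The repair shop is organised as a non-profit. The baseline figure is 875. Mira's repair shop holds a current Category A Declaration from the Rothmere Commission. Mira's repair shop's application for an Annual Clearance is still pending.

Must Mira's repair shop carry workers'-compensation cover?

Exception (a) does not apply: employees are paid cash wages.
Exception (b) requires that the employer's headcount is below 36; but the employer's headcount is 42, not below 36, so (b) is unavailable.
All of (c)'s requirements are met (the employer is a non-profit; a current Small Employer Certificate is held). But applying paragraphs (e)–(f): (e) is triggered — a current Category A Declaration is held. (f), which would lift (e), is inapplicable — the repair shop is classified under the services sector. So (c) is unavailable.
Exception (d) is satisfied on its face — annual gross revenue is $366,000, under the $385,000 limit; the business's age is 23 months, less than the 25 months limit. However, paragraphs (g)–(l) must be considered: (g) operates against (d): a current Provisional Notice is held. (h) would limit (g) — at least one employee exceeds 30 hours/week — but (i) sets (h) aside: (i) is engaged — the coverage ratio is 65%, less than the 77% limit. (j) would limit (i) — the baseline figure is 875, meeting the 850 threshold — but (k) sets (j) aside: (k) applies — a current Annual Approval is held. (l) does not operate here (there is no Annual Clearance in force), so (k) stands. So (d) is unavailable.
No exception applies. The general rule governs.

Yes — Mira's repair shop must carry workers'-compensation cover.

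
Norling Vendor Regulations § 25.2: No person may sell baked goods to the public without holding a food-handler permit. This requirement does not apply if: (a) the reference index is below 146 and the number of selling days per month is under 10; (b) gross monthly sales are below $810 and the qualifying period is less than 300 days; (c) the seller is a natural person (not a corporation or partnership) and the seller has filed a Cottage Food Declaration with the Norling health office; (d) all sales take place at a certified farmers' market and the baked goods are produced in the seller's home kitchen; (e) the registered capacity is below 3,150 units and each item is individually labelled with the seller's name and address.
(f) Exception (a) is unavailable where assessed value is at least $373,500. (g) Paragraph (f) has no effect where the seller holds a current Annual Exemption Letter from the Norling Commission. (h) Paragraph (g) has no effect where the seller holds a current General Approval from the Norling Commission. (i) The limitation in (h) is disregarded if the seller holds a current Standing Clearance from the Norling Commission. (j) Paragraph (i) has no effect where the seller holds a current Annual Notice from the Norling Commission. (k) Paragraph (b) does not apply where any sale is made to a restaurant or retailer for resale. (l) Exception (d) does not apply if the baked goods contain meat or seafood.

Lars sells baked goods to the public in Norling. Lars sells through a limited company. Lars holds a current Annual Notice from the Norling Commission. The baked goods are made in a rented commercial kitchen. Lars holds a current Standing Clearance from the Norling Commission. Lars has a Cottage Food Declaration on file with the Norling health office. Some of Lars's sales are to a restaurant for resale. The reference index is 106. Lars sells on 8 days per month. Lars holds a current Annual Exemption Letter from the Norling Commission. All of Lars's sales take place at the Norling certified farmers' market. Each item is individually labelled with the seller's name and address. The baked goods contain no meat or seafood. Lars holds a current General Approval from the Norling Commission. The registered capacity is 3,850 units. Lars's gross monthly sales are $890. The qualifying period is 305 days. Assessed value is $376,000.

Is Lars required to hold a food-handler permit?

Exception (a) is satisfied on its face — the reference index is 106, below the 146 limit; the number of selling days per month is 8, under the 10 limit. But: (f) applies — assessed value is $376,000, meeting the $373,500 threshold. (g) would limit (f) — a current Annual Exemption Letter is held — but (h) sets (g) aside: (h) operates against (g): a current General Approval is held. (i) is triggered (a current Standing Clearance is held), but yields to (j): (j) is engaged — a current Annual Notice is held. So (a) is unavailable.
Exception (b) requires that gross monthly sales are below $810; but gross monthly sales are $890, not below $810, so (b) is unavailable.
Exception (c) fails — the seller operates through a limited company.
Exception (d) requires that the baked goods are produced in the seller's home kitchen; but the baked goods are made in a commercial kitchen, not a home kitchen, so (d) is unavailable.
Exception (e) requires that the registered capacity is below 3,150 units; but the registered capacity is 3,850 units, not below 3,150 units, so (e) is unavailable.
Every exception is unavailable, so the rule governs.

Yes — Lars must hold a food-handler permit.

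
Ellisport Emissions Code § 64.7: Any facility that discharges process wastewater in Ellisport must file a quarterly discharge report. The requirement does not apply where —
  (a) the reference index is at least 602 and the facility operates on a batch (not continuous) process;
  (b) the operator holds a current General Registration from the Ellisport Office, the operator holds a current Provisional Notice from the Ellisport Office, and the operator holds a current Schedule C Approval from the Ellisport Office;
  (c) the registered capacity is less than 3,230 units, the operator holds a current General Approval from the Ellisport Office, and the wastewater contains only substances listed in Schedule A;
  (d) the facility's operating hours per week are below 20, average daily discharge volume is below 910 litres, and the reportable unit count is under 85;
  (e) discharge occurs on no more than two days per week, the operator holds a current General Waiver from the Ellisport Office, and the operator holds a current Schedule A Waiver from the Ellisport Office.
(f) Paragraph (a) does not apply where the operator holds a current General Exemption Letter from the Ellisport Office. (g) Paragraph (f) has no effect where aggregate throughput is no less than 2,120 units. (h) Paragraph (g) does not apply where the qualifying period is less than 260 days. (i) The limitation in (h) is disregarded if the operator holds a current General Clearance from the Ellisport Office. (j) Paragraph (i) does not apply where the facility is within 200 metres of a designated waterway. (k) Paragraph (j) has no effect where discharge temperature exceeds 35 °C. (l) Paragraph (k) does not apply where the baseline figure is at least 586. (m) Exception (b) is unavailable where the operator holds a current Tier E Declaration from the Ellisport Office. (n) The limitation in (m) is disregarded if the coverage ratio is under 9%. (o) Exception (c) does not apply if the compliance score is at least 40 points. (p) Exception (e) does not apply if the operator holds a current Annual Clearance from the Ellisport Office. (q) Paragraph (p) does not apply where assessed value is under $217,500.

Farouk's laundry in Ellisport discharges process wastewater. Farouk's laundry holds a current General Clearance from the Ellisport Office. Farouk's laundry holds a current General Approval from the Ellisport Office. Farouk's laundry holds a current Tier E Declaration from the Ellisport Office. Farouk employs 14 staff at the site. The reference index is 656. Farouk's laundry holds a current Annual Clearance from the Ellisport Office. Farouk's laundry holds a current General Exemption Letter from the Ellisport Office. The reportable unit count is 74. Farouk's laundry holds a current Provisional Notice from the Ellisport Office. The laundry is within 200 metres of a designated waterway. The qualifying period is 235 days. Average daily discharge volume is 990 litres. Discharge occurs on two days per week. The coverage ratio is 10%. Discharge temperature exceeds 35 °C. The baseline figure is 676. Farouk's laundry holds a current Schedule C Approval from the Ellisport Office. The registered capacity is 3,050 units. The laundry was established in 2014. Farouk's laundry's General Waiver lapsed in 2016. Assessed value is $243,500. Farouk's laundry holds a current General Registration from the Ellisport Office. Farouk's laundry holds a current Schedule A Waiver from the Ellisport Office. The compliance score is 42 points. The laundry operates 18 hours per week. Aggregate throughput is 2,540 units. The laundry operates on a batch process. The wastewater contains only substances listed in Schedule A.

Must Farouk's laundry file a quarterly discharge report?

Yes — Farouk's laundry must file a quarterly discharge report.

Exception (a)'s conditions are all satisfied: the reference index is 656, meeting the 602 threshold; the facility operates on a batch process. However, paragraphs (f)–(l) must be considered: (f) operates against (a): a current General Exemption Letter is held. (g) would limit (f) — aggregate throughput is 2,540 units, meeting the 2,120 units threshold — but (h) sets (g) aside: (h) operates against (g): the qualifying period is 235 days, less than the 260 days limit. (i) is engaged (a current General Clearance is held), but is overridden by (j): (j) is triggered — the laundry is within 200 m of a designated waterway. (k) is engaged (discharge temperature exceeds 35 °C), but is displaced by (l): (l) operates against (k): the baseline figure is 676, meeting the 586 threshold. So (a) is unavailable.
All of (b)'s requirements are met (a current General Registration is held; a current Provisional Notice is held; a current Schedule C Approval is held). However, paragraphs (m)–(n) must be considered: (m) operates against (b): a current Tier E Declaration is held. (n), which would lift (m), is not engaged — the coverage ratio is 10%, not under 9%. (b) is therefore removed.
Exception (c) is satisfied on its face — the registered capacity is 3,050 units, less than the 3,230 units limit; a current General Approval is held; the wastewater is Schedule-A-only. Turning to paragraph (o): (o) is triggered — the compliance score is 42 points, meeting the 40 points threshold. So (c) is unavailable.
Exception (d) fails — average daily discharge volume is 990 litres, not below 910 litres.
Exception (e) requires that the operator holds a current General Waiver from the Ellisport Office; but the General Waiver is not current, so (e) is unavailable.
Every exception is unavailable, so the rule governs.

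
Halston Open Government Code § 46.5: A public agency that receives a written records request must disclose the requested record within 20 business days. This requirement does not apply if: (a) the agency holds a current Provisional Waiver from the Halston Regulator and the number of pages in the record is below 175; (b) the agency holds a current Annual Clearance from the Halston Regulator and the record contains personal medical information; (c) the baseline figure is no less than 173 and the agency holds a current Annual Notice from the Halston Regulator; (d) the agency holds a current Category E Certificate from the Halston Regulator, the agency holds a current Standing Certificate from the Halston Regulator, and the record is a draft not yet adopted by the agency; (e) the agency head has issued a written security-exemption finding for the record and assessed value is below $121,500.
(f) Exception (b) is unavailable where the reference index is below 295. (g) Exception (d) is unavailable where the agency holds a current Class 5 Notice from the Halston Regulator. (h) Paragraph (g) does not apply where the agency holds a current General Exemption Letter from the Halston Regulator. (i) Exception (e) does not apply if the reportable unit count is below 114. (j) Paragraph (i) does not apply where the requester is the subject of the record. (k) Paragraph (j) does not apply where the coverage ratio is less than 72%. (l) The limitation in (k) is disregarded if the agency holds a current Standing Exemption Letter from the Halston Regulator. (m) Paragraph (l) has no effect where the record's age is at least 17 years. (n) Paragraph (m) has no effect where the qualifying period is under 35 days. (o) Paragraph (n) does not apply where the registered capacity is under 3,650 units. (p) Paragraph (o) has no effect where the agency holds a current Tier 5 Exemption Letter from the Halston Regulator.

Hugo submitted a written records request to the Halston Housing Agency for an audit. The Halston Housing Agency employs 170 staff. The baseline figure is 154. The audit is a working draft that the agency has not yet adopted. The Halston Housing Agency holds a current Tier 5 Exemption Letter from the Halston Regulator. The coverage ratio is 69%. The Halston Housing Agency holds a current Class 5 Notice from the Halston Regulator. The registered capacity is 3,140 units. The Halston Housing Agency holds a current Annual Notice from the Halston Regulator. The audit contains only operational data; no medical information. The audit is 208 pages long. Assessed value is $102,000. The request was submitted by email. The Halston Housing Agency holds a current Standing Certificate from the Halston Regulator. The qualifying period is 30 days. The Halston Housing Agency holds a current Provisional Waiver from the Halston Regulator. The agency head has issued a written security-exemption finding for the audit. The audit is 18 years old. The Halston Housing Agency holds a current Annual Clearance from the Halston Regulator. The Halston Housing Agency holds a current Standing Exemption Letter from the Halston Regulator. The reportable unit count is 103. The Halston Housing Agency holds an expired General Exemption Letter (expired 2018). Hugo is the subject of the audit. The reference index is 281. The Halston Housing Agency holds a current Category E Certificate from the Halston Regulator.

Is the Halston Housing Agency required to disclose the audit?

Exception (a) fails — the number of pages in the record is 208, not below 175.
Exception (b) requires that the record contains personal medical information; but the audit contains only operational data, so (b) is unavailable.
Exception (c) does not apply: the baseline figure is 154, short of 173.
All of (d)'s requirements are met (a current Category E Certificate is held; a current Standing Certificate is held; the audit is an unadopted draft). But: (g) is triggered — a current Class 5 Notice is held. (h), which would lift (g), is not engaged — no current General Exemption Letter is held. Exception (d) does not apply.
All of (e)'s requirements are met (a written security-exemption finding has been issued; assessed value is $102,000, below the $121,500 limit). Applying paragraphs (i)–(p): (i) would limit (e) — the reportable unit count is 103, below the 114 limit — but (j) sets (i) aside: (j) applies — Hugo is the subject of the audit. (k) applies (the coverage ratio is 69%, less than the 72% limit), but yields to (l): (l) operates against (k): a current Standing Exemption Letter is held. (m) would limit (l) — the record's age is 18 years, meeting the 17 years threshold — but (n) sets (m) aside: (n) applies — the qualifying period is 30 days, under the 35 days limit. (o) applies (the registered capacity is 3,140 units, under the 3,650 units limit), but is overridden by (p): (p) operates against (o): a current Tier 5 Exemption Letter is held. Exception (e) stands.

No — exception (e) applies; the Halston Housing Agency is not required to disclose the audit.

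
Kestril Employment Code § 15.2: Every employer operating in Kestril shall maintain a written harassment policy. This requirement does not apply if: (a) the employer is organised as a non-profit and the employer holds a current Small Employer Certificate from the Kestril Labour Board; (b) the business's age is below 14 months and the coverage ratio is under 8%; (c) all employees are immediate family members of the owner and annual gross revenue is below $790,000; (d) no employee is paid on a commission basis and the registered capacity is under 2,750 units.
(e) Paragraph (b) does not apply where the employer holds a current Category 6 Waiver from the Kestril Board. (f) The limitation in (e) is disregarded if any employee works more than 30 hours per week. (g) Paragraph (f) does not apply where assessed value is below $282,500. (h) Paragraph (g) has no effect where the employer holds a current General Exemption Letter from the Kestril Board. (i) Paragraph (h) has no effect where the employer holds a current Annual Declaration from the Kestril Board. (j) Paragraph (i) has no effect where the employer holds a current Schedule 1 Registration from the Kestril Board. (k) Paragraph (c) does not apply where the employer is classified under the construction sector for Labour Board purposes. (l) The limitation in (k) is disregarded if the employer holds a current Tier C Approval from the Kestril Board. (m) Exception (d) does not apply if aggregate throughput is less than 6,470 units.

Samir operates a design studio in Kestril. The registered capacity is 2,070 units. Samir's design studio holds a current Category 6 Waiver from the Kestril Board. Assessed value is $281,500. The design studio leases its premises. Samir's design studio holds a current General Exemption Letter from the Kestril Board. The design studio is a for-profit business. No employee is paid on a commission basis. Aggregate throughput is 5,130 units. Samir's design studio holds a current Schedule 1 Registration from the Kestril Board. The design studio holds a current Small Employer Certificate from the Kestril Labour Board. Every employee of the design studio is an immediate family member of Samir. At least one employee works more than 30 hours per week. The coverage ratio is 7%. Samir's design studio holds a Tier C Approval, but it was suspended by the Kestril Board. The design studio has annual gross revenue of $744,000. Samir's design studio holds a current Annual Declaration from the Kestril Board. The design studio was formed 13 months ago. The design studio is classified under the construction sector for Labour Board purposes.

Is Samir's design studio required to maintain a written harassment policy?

No — exception (b) applies; Samir's design studio is not required to maintain a written harassment policy.

Exception (a) requires that the employer is organised as a non-profit; but the employer is for-profit, so (a) is unavailable.
All of (b)'s requirements are met (the business's age is 13 months, below the 14 months limit; the coverage ratio is 7%, under the 8% limit). Applying paragraphs (e)–(j): (e) operates (a current Category 6 Waiver is held), but is itself disapplied by (f): (f) is triggered — at least one employee exceeds 30 hours/week. (g) would limit (f) — assessed value is $281,500, below the $282,500 limit — but (h) sets (g) aside: (h) operates against (g): a current General Exemption Letter is held. (i) would limit (h) — a current Annual Declaration is held — but (j) sets (i) aside: (j) operates — a current Schedule 1 Registration is held. (b) remains available.
All of (c)'s requirements are met (every employee is an immediate family member; annual gross revenue is $744,000, below the $790,000 limit). But: (k) operates against (c): the design studio is classified under the construction sector. (l), which would lift (k), is not engaged — there is no Tier C Approval in force. So (c) is unavailable.
Exception (d) is satisfied on its face — no employee is paid on commission; the registered capacity is 2,070 units, under the 2,750 units limit. However, paragraph (m) must be considered: (m) operates — aggregate throughput is 5,130 units, less than the 6,470 units limit. (d) is therefore removed.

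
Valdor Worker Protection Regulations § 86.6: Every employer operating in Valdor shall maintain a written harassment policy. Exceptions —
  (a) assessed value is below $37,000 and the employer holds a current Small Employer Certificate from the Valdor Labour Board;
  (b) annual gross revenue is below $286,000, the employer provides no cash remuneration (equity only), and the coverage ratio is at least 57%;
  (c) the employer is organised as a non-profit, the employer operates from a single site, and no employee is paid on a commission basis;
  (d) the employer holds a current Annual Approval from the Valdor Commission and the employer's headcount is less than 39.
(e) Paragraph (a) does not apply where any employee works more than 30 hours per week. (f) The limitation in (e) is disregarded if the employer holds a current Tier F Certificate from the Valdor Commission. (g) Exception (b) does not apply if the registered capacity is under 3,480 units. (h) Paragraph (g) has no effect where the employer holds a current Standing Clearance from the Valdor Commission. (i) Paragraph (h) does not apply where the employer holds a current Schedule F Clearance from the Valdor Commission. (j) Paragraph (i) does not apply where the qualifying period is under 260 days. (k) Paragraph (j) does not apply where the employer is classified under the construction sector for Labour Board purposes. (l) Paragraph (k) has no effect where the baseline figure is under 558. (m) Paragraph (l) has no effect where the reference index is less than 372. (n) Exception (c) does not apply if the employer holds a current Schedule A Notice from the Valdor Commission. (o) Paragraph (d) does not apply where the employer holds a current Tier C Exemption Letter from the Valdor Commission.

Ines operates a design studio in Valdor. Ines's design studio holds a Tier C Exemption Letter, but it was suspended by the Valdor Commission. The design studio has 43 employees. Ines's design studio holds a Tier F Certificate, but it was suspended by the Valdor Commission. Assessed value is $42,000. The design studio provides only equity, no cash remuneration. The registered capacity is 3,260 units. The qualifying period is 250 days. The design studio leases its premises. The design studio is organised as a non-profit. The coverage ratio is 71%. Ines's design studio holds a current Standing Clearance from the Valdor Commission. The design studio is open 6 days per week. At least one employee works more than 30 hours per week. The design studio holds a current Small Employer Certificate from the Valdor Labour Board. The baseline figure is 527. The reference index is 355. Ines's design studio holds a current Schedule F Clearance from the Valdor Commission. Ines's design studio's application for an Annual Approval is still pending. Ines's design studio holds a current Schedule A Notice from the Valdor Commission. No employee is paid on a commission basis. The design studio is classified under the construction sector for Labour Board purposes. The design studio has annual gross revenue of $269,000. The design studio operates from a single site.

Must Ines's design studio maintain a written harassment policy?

Yes — Ines's design studio must maintain a written harassment policy.

Exception (a) fails — assessed value is $42,000, not below $37,000.
Exception (b) is satisfied on its face — annual gross revenue is $269,000, below the $286,000 limit; remuneration is equity-only; the coverage ratio is 71%, meeting the 57% threshold. But applying paragraphs (g)–(m): (g) operates against (b): the registered capacity is 3,260 units, under the 3,480 units limit. (h) would limit (g) — a current Standing Clearance is held — but (i) sets (h) aside: (i) is engaged — a current Schedule F Clearance is held. (j) would limit (i) — the qualifying period is 250 days, under the 260 days limit — but (k) sets (j) aside: (k) operates — the design studio is classified under the construction sector. (l) is triggered (the baseline figure is 527, under the 558 limit), but is overridden by (m): (m) operates against (l): the reference index is 355, less than the 372 limit. (b) is therefore removed.
Exception (c)'s conditions are all satisfied: the employer is a non-profit; the employer operates from a single site; no employee is paid on commission. However, paragraph (n) must be considered: (n) operates against (c): a current Schedule A Notice is held. (c) is therefore removed.
Exception (d) requires that the employer holds a current Annual Approval from the Valdor Commission; but there is no Annual Approval in force, so (d) is unavailable.
No exception applies. The general rule governs.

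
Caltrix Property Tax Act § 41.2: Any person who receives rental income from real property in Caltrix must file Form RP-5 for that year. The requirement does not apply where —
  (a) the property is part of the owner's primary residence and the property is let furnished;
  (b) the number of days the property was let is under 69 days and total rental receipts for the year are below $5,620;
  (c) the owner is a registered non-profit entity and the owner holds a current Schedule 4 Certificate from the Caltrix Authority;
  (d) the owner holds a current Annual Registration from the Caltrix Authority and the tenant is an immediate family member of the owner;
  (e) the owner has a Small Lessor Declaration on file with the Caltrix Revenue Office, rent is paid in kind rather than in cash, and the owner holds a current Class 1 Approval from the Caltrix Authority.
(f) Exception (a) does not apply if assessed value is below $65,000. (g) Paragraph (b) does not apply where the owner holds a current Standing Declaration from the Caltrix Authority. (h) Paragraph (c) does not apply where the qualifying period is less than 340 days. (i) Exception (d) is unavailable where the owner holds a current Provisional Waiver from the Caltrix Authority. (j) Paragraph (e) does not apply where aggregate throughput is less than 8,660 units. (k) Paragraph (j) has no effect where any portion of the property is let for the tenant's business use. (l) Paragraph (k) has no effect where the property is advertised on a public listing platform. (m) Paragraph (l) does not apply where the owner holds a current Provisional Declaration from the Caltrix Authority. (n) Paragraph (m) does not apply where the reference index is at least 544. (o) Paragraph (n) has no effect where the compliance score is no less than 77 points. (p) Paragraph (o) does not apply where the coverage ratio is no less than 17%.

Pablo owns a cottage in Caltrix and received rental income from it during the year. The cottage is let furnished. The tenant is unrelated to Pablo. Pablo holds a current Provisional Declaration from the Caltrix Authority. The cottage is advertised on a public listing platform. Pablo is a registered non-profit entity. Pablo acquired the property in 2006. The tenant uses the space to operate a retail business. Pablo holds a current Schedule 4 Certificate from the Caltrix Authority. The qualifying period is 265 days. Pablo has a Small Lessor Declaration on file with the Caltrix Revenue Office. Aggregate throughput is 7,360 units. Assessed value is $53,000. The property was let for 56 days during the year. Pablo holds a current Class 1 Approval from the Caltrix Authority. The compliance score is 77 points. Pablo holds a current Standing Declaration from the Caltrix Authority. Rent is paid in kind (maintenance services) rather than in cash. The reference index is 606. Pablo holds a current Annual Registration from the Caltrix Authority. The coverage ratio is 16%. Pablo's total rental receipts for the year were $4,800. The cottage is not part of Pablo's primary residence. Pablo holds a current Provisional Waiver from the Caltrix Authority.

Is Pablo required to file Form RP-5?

No — exception (e) applies; Pablo is not required to file Form RP-5.

Exception (a) requires that the property is part of the owner's primary residence; but the cottage is not part of the primary residence, so (a) is unavailable.
Exception (b): the number of days the property was let is 56 days, under the 69 days limit; total rental receipts for the year are $4,800, below the $5,620 limit — every condition holds. But applying paragraph (g): (g) operates against (b): a current Standing Declaration is held. So (b) is unavailable.
Exception (c)'s conditions are all satisfied: Pablo is a registered non-profit; a current Schedule 4 Certificate is held. But: (h) operates against (c): the qualifying period is 265 days, less than the 340 days limit. Exception (c) does not apply.
Exception (d) fails — the tenant is unrelated to the owner.
Exception (e)'s conditions are all satisfied: a Small Lessor Declaration is on file; rent is paid in kind; a current Class 1 Approval is held. Applying paragraphs (j)–(p): (j) would limit (e) — aggregate throughput is 7,360 units, less than the 8,660 units limit — but (k) sets (j) aside: (k) operates against (j): the space is let for business use. (l) operates (the property is publicly advertised), but yields to (m): (m) operates against (l): a current Provisional Declaration is held. (n) would limit (m) — the reference index is 606, meeting the 544 threshold — but (o) sets (n) aside: (o) is triggered — the compliance score is 77 points, meeting the 77 points threshold. (p) is not engaged (the coverage ratio is 16%, short of 17%), so (o) stands. Exception (e) stands.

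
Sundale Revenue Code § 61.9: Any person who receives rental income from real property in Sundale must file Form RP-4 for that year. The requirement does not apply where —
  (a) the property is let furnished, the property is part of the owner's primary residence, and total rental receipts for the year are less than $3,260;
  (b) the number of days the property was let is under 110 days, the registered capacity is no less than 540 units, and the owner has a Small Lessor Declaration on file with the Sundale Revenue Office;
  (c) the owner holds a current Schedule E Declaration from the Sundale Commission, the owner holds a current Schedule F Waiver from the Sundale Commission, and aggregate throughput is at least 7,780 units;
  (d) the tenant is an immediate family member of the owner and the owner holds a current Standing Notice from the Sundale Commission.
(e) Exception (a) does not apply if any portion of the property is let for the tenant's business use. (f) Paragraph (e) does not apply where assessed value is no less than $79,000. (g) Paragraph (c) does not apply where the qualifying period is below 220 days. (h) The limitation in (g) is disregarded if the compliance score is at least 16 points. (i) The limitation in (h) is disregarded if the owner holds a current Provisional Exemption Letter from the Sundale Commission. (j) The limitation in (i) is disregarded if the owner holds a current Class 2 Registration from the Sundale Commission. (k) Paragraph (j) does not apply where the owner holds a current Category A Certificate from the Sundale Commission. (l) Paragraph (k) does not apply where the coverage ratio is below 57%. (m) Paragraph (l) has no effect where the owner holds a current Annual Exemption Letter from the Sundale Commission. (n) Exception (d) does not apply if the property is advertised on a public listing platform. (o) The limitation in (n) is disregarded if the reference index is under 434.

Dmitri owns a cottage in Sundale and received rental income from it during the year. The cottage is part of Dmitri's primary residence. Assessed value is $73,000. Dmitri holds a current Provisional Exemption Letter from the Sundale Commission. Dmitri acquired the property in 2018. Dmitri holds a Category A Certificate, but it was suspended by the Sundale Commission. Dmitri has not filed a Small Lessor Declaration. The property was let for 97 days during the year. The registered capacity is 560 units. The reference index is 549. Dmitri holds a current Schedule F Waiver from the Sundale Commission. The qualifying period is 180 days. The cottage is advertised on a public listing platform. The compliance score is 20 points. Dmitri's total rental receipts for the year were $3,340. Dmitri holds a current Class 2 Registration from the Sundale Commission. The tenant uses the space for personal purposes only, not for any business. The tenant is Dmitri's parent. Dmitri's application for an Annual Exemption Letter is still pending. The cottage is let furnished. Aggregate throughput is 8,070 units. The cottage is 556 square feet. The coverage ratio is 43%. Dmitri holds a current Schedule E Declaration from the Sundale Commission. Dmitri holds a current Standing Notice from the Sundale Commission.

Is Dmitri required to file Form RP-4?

Exception (a) fails — total rental receipts for the year are $3,340, not less than $3,260.
Exception (b) fails — no Small Lessor Declaration is on file.
All of (c)'s requirements are met (a current Schedule E Declaration is held; a current Schedule F Waiver is held; aggregate throughput is 8,070 units, meeting the 7,780 units threshold). As to paragraphs (g)–(m): (g) applies (the qualifying period is 180 days, below the 220 days limit), but yields to (h): (h) is triggered — the compliance score is 20 points, meeting the 16 points threshold. (i) applies (a current Provisional Exemption Letter is held), but is itself disapplied by (j): (j) operates against (i): a current Class 2 Registration is held. (k) is not engaged (there is no Category A Certificate in force), so (j) stands. Exception (c) stands.
Exception (d)'s conditions are all satisfied: the tenant is an immediate family member; a current Standing Notice is held. But applying paragraphs (n)–(o): (n) operates — the property is publicly advertised. (o) does not operate here (the reference index is 549, not under 434), so (n) stands. (d) is therefore removed.

No — exception (c) applies; Dmitri is not required to file Form RP-4.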